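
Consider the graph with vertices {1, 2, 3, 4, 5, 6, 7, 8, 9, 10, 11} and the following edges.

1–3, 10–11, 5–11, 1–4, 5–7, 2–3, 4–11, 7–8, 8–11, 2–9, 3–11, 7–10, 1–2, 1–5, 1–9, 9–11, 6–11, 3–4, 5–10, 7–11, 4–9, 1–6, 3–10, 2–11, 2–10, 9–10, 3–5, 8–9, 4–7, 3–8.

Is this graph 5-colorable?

The chromatic number is 4. 5, 7, 10, 11 form a clique, so at least 4 colors are needed.
4 colors suffice: color a → {1, 11}; color b → {3, 6, 7, 9}; color c → {4, 8, 10}; color d → {2, 5}.
Since 5 ≥ 4, a proper 5-coloring certainly exists.

Yes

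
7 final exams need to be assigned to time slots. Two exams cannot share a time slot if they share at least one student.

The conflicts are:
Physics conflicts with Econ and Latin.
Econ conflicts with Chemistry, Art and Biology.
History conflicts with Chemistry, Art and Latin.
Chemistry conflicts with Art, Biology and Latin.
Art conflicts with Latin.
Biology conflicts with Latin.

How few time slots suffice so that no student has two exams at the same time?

History, Chemistry, Art, Latin are mutually in conflict, so at least 4 time slots are needed.
4 time slots suffice: time slot 1 → {Econ, Latin}; time slot 2 → {Physics, Chemistry}; time slot 3 → {Art, Biology}; time slot 4 → {History}. Every pair that conflicts lands in different time slots.

4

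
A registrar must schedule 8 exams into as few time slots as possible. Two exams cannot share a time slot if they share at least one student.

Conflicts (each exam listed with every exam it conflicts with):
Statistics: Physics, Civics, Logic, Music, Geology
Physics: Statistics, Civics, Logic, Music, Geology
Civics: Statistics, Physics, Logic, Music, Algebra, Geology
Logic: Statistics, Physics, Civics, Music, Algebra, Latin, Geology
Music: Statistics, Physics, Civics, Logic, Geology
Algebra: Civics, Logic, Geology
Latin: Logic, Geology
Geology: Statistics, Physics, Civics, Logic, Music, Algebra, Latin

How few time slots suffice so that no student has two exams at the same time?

Statistics, Physics, Civics, Logic, Music, Geology all conflict with each other, so at least 6 time slots are needed.
6 time slots suffice: time slot 1 → {Logic}; time slot 2 → {Geology}; time slot 3 → {Civics, Latin}; time slot 4 → {Physics, Algebra}; time slot 5 → {Music}; time slot 6 → {Statistics}. Each listed conflict is separated.

6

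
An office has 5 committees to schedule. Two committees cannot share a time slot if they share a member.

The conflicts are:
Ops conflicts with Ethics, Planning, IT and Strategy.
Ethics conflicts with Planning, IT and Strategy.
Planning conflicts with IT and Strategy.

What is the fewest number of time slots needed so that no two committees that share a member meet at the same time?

4

Ops, Ethics, Planning, IT all conflict with each other, so at least 4 time slots are needed.
4 time slots suffice: time slot 1 → {Planning}; time slot 2 → {Ethics}; time slot 3 → {Ops}; time slot 4 → {IT, Strategy}. Each listed conflict is separated.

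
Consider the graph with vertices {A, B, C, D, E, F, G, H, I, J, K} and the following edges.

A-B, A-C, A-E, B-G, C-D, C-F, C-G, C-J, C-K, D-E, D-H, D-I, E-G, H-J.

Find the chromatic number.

C and F are adjacent, so at least 2 colors are needed.
2 colors suffice: color 1 → {B, C, E, H, I}; color 2 → {A, D, F, G, J, K}. No two adjacent vertices share a color.

2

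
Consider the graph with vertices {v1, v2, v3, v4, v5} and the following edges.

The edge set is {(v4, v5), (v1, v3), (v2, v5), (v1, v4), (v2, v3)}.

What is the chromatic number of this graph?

The cycle v4-v5-v2-v3-v1-v4 has odd length 5, so it cannot be 2-colored; at least 3 colors are needed.
One proper 3-coloring: v1=B, v2=R, v3=G, v4=R, v5=B. Every edge joins two different colors.

3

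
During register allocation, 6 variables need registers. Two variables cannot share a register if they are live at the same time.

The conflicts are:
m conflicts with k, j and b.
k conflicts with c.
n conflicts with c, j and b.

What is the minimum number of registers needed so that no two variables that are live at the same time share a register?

3

The cycle n-c-k-m-b-n has odd length 5, so it cannot be 2-colored; at least 3 registers are needed.
Using 3 registers: m=1, k=2, n=1, c=3, j=2, b=2. Every pair that conflicts lands in different registers.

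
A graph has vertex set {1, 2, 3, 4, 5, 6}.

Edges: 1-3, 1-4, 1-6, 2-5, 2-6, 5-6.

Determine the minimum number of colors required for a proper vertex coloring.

2, 5, 6 are mutually adjacent, so at least 3 colors are needed.
3 colors suffice: 1=a, 2=c, 3=b, 4=b, 5=a, 6=b. No two adjacent vertices share a color.

3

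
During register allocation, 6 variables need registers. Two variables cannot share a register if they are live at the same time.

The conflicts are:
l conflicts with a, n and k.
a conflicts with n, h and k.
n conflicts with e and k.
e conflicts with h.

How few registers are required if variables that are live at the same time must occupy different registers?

l, a, n, k all conflict with each other, so at least 4 registers are needed.
4 registers suffice: register 1 → {a, e}; register 2 → {n, h}; register 3 → {k}; register 4 → {l}. Every pair that conflicts lands in different registers.

4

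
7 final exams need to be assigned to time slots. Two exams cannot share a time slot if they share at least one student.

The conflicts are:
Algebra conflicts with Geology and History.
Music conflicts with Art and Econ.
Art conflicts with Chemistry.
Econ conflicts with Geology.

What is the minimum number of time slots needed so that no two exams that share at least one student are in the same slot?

2

Algebra and History conflict, so at least 2 time slots are needed.
A valid assignment using 2 time slots: Algebra=1, Music=2, Art=1, Econ=1, Chemistry=2, Geology=2, History=2. Every pair that conflicts lands in different time slots.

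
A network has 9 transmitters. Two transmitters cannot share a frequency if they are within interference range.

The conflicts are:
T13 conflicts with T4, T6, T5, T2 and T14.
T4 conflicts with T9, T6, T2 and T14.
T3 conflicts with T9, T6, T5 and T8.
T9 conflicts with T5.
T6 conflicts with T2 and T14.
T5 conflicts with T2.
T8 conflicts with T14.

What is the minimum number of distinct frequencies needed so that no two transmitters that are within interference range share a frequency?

4

T13, T4, T6, T2 are mutually in conflict, so at least 4 frequencies are needed.
4 frequencies suffice: frequency 1 → {T13, T3}; frequency 2 → {T6, T5, T8}; frequency 3 → {T4}; frequency 4 → {T9, T2, T14}. No two conflicting transmitters share a frequency.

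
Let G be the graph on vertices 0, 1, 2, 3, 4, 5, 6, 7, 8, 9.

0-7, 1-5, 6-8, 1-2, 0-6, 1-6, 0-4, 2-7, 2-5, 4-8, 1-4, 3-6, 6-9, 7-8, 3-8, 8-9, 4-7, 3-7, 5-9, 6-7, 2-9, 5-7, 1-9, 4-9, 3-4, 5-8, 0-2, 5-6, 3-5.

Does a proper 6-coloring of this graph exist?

The chromatic number is 5. 3, 5, 6, 7, 8 form a clique, so at least 5 colors are needed.
A valid assignment using 5 colors: 0=yellow, 1=yellow, 2=green, 3=purple, 4=blue, 5=blue, 6=green, 7=red, 8=yellow, 9=red.
Since 6 ≥ 5, a proper 6-coloring certainly exists.

Yes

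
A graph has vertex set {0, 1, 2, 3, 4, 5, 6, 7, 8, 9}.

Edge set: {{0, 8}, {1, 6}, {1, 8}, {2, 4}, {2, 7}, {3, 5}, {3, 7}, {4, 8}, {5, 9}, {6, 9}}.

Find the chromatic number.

The cycle 3-7-2-4-8-1-6-9-5-3 has odd length 9, so it cannot be 2-colored; at least 3 colors are needed.
One proper 3-coloring: 0=blue, 1=blue, 2=green, 3=blue, 4=blue, 5=red, 6=red, 7=red, 8=red, 9=blue. No two adjacent vertices share a color.

3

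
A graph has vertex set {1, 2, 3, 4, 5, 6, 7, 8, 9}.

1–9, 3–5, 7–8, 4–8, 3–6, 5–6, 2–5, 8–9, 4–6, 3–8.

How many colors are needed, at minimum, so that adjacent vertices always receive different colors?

3, 5, 6 are mutually adjacent, so at least 3 colors are needed.
3 colors suffice: 1=a, 2=a, 3=b, 4=b, 5=c, 6=a, 7=b, 8=a, 9=b. Each edge has distinct colors on its endpoints.

3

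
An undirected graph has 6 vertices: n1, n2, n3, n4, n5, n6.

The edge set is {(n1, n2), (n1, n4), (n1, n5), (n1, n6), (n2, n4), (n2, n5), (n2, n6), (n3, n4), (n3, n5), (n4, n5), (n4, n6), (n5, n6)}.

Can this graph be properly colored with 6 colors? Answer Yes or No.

Yes

The chromatic number is 5. n1, n2, n4, n5, n6 form a clique, so at least 5 colors are needed.
5 colors suffice: n1=yellow, n2=purple, n3=green, n4=red, n5=blue, n6=green.
Since 6 ≥ 5, a proper 6-coloring certainly exists.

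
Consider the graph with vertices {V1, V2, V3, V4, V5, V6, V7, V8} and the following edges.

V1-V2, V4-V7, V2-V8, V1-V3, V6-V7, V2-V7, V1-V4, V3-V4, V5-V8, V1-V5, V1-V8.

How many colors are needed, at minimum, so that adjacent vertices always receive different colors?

3

V1, V5, V8 are mutually adjacent, so at least 3 colors are needed.
3 colors suffice: color 1 → {V1, V7}; color 2 → {V4, V6, V8}; color 3 → {V2, V3, V5}. Each edge has distinct colors on its endpoints.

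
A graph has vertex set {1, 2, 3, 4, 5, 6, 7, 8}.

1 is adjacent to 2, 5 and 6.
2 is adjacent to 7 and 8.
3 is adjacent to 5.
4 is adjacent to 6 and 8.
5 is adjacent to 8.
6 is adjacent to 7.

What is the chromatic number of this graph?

The cycle 6-1-5-8-4-6 has odd length 5, so it cannot be 2-colored; at least 3 colors are needed.
3 colors suffice: color red → {2, 5, 6}; color blue → {1, 3, 7, 8}; color green → {4}. No two adjacent vertices share a color.

3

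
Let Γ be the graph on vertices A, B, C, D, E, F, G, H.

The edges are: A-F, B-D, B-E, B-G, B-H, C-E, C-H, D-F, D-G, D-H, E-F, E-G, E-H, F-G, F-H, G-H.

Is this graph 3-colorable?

No

E, F, G, H are pairwise adjacent (a clique of size 4), so at least 4 colors are needed.
So 3 colors are not enough.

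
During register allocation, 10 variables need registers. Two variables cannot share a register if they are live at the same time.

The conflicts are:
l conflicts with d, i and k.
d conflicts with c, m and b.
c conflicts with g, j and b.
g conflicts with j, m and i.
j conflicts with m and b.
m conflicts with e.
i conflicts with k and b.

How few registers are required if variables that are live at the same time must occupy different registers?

c, j, b are mutually in conflict, so at least 3 registers are needed.
3 registers suffice: l=2, d=1, c=3, g=2, j=1, m=3, i=1, k=3, b=2, e=1. No two conflicting variables share a register.

3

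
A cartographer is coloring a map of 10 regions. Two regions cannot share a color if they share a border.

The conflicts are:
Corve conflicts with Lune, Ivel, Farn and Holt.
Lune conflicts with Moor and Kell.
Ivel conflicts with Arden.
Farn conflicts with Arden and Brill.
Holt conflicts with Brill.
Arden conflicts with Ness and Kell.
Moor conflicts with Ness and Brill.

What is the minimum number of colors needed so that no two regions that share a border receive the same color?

3

The cycle Lune-Kell-Arden-Farn-Corve-Lune has odd length 5, so it cannot be 2-colored; at least 3 colors are needed.
3 colors suffice: color 1 → {Corve, Arden, Moor}; color 2 → {Lune, Ivel, Farn, Holt, Ness}; color 3 → {Kell, Brill}. Each listed conflict is separated.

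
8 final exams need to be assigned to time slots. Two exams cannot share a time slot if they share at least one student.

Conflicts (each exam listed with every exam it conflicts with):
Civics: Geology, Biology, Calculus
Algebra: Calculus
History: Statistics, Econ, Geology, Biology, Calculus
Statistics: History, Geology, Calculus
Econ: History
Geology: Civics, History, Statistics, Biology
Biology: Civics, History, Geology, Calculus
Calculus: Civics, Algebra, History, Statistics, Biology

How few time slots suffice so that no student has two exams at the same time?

History, Statistics, Geology all conflict with each other, so at least 3 time slots are needed.
Using 3 time slots: Civics=1, Algebra=1, History=1, Statistics=3, Econ=2, Geology=2, Biology=3, Calculus=2. Each listed conflict is separated.

3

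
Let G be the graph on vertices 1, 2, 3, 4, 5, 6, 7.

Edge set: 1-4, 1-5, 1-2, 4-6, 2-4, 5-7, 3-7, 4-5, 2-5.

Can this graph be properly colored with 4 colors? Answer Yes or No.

The chromatic number is 4. 1, 2, 4, 5 form a clique, so at least 4 colors are needed.
4 colors suffice: 1=c, 2=d, 3=a, 4=b, 5=a, 6=a, 7=b.
That is already a proper 4-coloring.

Yes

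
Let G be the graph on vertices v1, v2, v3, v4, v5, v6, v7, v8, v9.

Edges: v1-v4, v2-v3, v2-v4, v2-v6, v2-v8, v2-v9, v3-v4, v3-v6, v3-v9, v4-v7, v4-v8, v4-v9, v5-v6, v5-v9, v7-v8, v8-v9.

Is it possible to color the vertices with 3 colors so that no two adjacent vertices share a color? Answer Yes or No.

No

v2, v4, v8, v9 are mutually adjacent (a clique of size 4), so at least 4 colors are needed.
So 3 colors are not enough.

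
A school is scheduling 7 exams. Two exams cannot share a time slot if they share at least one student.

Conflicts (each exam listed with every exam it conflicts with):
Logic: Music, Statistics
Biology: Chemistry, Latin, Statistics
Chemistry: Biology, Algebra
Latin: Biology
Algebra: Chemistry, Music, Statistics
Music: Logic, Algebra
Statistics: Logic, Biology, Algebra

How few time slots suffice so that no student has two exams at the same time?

2

Logic and Music conflict, so at least 2 time slots are needed.
2 time slots suffice: Logic=2, Biology=2, Chemistry=1, Latin=1, Algebra=2, Music=1, Statistics=1. Each listed conflict is separated.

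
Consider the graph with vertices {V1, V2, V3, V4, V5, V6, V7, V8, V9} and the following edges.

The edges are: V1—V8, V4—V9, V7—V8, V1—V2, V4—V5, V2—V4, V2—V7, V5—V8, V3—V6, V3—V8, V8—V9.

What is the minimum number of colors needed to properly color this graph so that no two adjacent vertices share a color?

3

The cycle V1-V2-V4-V5-V8-V1 has odd length 5, so it cannot be 2-colored; at least 3 colors are needed.
3 colors suffice: color red → {V4, V6, V8}; color blue → {V2, V3, V5, V9}; color green → {V1, V7}. Each edge has distinct colors on its endpoints.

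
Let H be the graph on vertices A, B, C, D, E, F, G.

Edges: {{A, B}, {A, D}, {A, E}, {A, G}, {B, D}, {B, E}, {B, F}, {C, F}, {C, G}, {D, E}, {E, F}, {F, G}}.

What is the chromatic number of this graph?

4

A, B, D, E are mutually adjacent (a clique of size 4), so at least 4 colors are needed.
4 colors suffice: color 1 → {A, F}; color 2 → {B, G}; color 3 → {C, E}; color 4 → {D}. Every edge joins two different colors.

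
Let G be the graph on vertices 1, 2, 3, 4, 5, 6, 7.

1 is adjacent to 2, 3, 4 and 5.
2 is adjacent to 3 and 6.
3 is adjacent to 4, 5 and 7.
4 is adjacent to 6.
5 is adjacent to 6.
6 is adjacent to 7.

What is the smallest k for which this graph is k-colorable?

3

1, 3, 4 are mutually adjacent, so at least 3 colors are needed.
3 colors suffice: color red → {3, 6}; color blue → {1, 7}; color green → {2, 4, 5}. Each edge has distinct colors on its endpoints.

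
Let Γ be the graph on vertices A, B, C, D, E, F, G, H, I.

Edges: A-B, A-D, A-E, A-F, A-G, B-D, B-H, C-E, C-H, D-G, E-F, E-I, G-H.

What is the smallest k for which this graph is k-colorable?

3

A, E, F are mutually adjacent, so at least 3 colors are needed.
3 colors suffice: color 1 → {A, H, I}; color 2 → {B, E, G}; color 3 → {C, D, F}. Each edge has distinct colors on its endpoints.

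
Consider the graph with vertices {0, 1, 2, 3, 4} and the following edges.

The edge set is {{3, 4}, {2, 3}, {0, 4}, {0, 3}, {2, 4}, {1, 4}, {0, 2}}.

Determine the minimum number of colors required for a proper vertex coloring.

0, 2, 3, 4 are pairwise adjacent (a clique of size 4), so at least 4 colors are needed.
4 colors suffice: color a → {4}; color b → {0, 1}; color c → {3}; color d → {2}. No two adjacent vertices share a color.

4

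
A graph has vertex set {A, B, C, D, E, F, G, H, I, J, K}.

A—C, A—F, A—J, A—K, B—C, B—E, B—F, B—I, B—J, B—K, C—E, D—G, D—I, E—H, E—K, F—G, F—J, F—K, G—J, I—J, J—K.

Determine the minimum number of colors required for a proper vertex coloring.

B, F, J, K are mutually adjacent (a clique of size 4), so at least 4 colors are needed.
A valid assignment using 4 colors: A=1, B=1, C=3, D=2, E=2, F=4, G=1, H=1, I=3, J=2, K=3. No two adjacent vertices share a color.

4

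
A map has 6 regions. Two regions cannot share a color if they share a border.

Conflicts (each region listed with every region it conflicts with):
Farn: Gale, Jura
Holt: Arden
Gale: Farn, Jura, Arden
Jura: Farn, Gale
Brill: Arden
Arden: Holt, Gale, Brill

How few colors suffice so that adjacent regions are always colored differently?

3

Farn, Gale, Jura are mutually in conflict, so at least 3 colors are needed.
3 colors suffice: Farn=1, Holt=2, Gale=2, Jura=3, Brill=2, Arden=1. Every pair that conflicts lands in different colors.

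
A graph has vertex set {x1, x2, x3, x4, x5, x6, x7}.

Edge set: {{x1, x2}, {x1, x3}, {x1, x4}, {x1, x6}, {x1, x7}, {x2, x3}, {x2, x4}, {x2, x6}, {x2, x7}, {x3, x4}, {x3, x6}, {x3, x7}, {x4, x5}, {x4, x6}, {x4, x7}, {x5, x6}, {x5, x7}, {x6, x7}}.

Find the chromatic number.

6

x1, x2, x3, x4, x6, x7 form a clique, so at least 6 colors are needed.
6 colors suffice: color 1 → {x7}; color 2 → {x6}; color 3 → {x4}; color 4 → {x2, x5}; color 5 → {x1}; color 6 → {x3}. No two adjacent vertices share a color.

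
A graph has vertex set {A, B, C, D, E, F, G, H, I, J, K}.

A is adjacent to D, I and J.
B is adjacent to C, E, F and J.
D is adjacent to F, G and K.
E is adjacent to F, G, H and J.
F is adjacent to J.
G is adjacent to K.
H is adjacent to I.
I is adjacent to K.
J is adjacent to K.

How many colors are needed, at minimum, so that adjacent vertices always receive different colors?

B, E, F, J form a clique, so at least 4 colors are needed.
4 colors suffice: color red → {C, D, I, J}; color blue → {A, E, K}; color green → {B, G, H}; color yellow → {F}. Each edge has distinct colors on its endpoints.

4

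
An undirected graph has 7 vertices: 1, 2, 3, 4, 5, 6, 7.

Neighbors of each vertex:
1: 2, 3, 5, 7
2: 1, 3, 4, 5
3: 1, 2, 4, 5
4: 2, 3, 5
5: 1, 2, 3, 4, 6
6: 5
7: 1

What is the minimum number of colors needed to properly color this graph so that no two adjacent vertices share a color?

4

1, 2, 3, 5 are pairwise adjacent (a clique of size 4), so at least 4 colors are needed.
4 colors suffice: 1=c, 2=b, 3=d, 4=c, 5=a, 6=b, 7=a. Every edge joins two different colors.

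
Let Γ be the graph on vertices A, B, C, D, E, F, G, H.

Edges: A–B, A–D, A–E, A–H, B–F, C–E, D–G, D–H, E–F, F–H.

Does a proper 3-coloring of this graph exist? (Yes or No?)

Yes

The chromatic number is 3. A, D, H are pairwise adjacent, so at least 3 colors are needed.
One proper 3-coloring: A=red, B=blue, C=red, D=green, E=blue, F=red, G=red, H=blue.
That is already a proper 3-coloring.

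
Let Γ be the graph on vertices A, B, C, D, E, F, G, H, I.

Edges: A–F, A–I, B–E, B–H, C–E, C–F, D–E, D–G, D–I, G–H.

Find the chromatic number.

The cycle D-E-B-H-G-D has odd length 5, so it cannot be 2-colored; at least 3 colors are needed.
3 colors suffice: A=3, B=1, C=3, D=1, E=2, F=1, G=3, H=2, I=2. No two adjacent vertices share a color.

3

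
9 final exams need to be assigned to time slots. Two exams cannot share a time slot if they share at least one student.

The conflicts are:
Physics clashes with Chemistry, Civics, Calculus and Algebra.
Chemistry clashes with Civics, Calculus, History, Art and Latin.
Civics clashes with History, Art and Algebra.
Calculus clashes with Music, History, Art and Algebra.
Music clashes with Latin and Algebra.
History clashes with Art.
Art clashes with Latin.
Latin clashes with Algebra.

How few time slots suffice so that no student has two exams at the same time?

4

Chemistry, Civics, History, Art are mutually in conflict, so at least 4 time slots are needed.
4 time slots suffice: time slot 1 → {Chemistry, Algebra}; time slot 2 → {Civics, Calculus, Latin}; time slot 3 → {Physics, Music, Art}; time slot 4 → {History}. Each listed conflict is separated.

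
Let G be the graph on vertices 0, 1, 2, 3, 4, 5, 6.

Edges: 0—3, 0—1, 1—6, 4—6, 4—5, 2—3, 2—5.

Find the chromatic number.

The cycle 5-2-3-0-1-6-4-5 has odd length 7, so it cannot be 2-colored; at least 3 colors are needed.
3 colors suffice: color red → {0, 2, 6}; color blue → {1, 3, 5}; color green → {4}. Every edge joins two different colors.

3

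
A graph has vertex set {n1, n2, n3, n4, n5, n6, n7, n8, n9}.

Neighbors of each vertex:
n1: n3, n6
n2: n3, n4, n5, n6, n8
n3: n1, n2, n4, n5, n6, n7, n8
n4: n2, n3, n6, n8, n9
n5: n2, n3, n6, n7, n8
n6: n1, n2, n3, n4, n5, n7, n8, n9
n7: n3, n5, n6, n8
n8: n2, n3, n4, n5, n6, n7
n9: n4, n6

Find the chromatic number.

5

n3, n5, n6, n7, n8 are mutually adjacent (a clique of size 5), so at least 5 colors are needed.
One proper 5-coloring: n1=3, n2=4, n3=2, n4=5, n5=5, n6=1, n7=4, n8=3, n9=2. No two adjacent vertices share a color.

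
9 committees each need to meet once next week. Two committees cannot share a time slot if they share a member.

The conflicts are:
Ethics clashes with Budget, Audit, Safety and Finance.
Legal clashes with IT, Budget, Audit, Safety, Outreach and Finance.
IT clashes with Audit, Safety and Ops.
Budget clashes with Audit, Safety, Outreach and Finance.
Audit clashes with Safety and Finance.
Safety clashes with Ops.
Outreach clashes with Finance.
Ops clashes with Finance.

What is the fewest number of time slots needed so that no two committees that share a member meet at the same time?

4

Legal, Budget, Audit, Safety all conflict with each other, so at least 4 time slots are needed.
4 time slots suffice: time slot 1 → {Safety, Finance}; time slot 2 → {Audit, Outreach, Ops}; time slot 3 → {Ethics, Legal}; time slot 4 → {IT, Budget}. Every pair that conflicts lands in different time slots.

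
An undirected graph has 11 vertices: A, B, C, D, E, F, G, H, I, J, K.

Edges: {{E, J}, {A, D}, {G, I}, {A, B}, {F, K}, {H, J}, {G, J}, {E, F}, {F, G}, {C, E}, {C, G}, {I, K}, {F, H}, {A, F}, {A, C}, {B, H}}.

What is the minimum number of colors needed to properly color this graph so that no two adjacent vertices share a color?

2

F and H are adjacent, so at least 2 colors are needed.
2 colors suffice: color 1 → {B, C, D, F, I, J}; color 2 → {A, E, G, H, K}. No two adjacent vertices share a color.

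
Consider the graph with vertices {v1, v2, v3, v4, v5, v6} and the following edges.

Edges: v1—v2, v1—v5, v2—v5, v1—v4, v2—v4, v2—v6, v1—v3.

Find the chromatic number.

v1, v2, v5 are mutually adjacent, so at least 3 colors are needed.
3 colors suffice: color 1 → {v2, v3}; color 2 → {v1, v6}; color 3 → {v4, v5}. No two adjacent vertices share a color.

3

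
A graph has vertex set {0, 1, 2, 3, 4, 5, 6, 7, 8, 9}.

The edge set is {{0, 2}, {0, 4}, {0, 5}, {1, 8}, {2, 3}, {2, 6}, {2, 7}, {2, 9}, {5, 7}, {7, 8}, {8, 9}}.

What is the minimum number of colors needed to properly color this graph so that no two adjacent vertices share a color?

2

0 and 4 are adjacent, so at least 2 colors are needed.
2 colors suffice: color red → {2, 4, 5, 8}; color blue → {0, 1, 3, 6, 7, 9}. Each edge has distinct colors on its endpoints.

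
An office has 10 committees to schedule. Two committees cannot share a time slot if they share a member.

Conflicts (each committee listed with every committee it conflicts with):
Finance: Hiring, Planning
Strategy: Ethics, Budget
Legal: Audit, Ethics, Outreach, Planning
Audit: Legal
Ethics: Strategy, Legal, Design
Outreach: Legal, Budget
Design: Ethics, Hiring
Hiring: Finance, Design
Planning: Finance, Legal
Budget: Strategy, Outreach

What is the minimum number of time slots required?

3

The cycle Budget-Strategy-Ethics-Legal-Outreach-Budget has odd length 5, so it cannot be 2-colored; at least 3 time slots are needed.
A valid assignment using 3 time slots: Finance=3, Strategy=1, Legal=1, Audit=2, Ethics=2, Outreach=2, Design=3, Hiring=1, Planning=2, Budget=3. Every pair that conflicts lands in different time slots.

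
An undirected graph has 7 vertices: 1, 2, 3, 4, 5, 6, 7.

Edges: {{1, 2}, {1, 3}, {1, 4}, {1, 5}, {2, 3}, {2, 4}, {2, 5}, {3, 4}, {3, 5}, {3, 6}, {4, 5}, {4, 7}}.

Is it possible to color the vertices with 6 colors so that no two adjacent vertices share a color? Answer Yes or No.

The chromatic number is 5. 1, 2, 3, 4, 5 form a clique, so at least 5 colors are needed.
5 colors suffice: color a → {4, 6}; color b → {3, 7}; color c → {5}; color d → {1}; color e → {2}.
Since 6 ≥ 5, a proper 6-coloring certainly exists.

Yes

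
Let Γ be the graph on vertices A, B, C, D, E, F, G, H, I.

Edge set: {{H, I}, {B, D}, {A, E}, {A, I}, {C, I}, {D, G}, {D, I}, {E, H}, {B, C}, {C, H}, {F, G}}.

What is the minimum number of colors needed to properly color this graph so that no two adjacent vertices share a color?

3

C, H, I are mutually adjacent, so at least 3 colors are needed.
3 colors suffice: color 1 → {B, E, G, I}; color 2 → {A, D, F, H}; color 3 → {C}. Each edge has distinct colors on its endpoints.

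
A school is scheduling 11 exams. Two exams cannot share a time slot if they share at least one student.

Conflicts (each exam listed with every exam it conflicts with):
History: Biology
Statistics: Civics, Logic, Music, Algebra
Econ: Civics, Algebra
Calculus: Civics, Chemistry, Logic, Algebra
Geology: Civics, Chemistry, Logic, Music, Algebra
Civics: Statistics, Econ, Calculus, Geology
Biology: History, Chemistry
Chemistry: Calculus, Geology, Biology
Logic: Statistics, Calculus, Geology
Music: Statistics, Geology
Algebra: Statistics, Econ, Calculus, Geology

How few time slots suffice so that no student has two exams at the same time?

2

History and Biology conflict, so at least 2 time slots are needed.
2 time slots suffice: time slot 1 → {Statistics, Econ, Calculus, Geology, Biology}; time slot 2 → {History, Civics, Chemistry, Logic, Music, Algebra}. Every pair that conflicts lands in different time slots.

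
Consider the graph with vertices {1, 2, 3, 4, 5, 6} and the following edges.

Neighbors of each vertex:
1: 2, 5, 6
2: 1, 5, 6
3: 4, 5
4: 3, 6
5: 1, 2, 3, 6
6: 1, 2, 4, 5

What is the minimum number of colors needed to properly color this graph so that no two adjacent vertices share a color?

4

1, 2, 5, 6 are mutually adjacent (a clique of size 4), so at least 4 colors are needed.
4 colors suffice: 1=green, 2=yellow, 3=red, 4=blue, 5=blue, 6=red. Every edge joins two different colors.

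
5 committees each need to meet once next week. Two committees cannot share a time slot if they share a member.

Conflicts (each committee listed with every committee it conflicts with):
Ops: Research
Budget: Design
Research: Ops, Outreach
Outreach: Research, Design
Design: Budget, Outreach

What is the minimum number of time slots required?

2

Outreach and Design conflict, so at least 2 time slots are needed.
2 time slots suffice: time slot 1 → {Ops, Budget, Outreach}; time slot 2 → {Research, Design}. No two conflicting committees share a time slot.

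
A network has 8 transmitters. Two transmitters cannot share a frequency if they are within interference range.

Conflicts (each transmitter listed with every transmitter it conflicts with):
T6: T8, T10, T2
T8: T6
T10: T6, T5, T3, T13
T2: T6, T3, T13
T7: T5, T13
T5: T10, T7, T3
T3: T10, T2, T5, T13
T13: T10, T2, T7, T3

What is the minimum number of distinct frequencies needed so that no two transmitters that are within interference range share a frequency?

T10, T3, T13 all conflict with each other, so at least 3 frequencies are needed.
3 frequencies suffice: frequency 1 → {T8, T10, T2, T7}; frequency 2 → {T6, T5, T13}; frequency 3 → {T3}. Every pair that conflicts lands in different frequencies.

3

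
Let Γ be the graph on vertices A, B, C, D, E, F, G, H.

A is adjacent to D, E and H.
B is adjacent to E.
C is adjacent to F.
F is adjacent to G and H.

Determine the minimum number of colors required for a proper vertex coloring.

B and E are adjacent, so at least 2 colors are needed.
2 colors suffice: color 1 → {A, B, F}; color 2 → {C, D, E, G, H}. Each edge has distinct colors on its endpoints.

2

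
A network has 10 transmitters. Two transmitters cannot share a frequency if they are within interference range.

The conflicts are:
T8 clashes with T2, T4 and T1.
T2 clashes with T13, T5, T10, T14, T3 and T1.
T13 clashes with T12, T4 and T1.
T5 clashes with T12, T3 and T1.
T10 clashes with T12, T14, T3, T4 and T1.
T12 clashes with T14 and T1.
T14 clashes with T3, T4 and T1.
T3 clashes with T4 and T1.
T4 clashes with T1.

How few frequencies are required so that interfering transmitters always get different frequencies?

T2, T10, T14, T3, T1 are mutually in conflict, so at least 5 frequencies are needed.
5 frequencies suffice: frequency 1 → {T1}; frequency 2 → {T2, T12, T4}; frequency 3 → {T8, T13, T5, T10}; frequency 4 → {T3}; frequency 5 → {T14}. Every pair that conflicts lands in different frequencies.

5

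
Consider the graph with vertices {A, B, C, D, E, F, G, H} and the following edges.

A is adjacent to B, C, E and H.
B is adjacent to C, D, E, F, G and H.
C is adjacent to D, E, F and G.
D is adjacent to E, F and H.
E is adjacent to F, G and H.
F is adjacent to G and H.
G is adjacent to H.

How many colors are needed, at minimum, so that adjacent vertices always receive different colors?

B, C, D, E, F are mutually adjacent (a clique of size 5), so at least 5 colors are needed.
5 colors suffice: color red → {B}; color blue → {E}; color green → {C, H}; color yellow → {A, F}; color purple → {D, G}. Every edge joins two different colors.

5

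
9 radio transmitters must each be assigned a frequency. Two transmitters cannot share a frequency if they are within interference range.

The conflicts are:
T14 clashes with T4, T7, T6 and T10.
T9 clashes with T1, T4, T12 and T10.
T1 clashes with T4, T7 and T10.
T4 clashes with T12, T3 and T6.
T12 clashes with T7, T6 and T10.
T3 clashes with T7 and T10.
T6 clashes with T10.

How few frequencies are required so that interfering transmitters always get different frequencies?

T9, T12, T10 pairwise conflict, so at least 3 frequencies are needed.
Using 3 frequencies: T14=2, T9=3, T1=2, T4=1, T12=2, T3=2, T7=1, T6=3, T10=1. Each listed conflict is separated.

3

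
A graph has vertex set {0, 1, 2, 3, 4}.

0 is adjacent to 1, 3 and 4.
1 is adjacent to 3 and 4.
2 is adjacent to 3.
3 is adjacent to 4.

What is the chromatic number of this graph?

0, 1, 3, 4 are pairwise adjacent (a clique of size 4), so at least 4 colors are needed.
A valid assignment using 4 colors: 0=yellow, 1=green, 2=blue, 3=red, 4=blue. Every edge joins two different colors.

4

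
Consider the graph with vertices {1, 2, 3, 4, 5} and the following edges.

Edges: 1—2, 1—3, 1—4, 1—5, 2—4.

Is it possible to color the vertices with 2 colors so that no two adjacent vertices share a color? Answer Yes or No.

No

1, 2, 4 are pairwise adjacent, so at least 3 colors are needed.
So 2 colors are not enough.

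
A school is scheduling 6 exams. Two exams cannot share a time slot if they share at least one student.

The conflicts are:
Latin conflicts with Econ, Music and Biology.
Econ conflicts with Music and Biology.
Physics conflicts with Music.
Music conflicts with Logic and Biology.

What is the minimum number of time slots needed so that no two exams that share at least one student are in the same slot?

Latin, Econ, Music, Biology all conflict with each other, so at least 4 time slots are needed.
4 time slots suffice: time slot 1 → {Music}; time slot 2 → {Physics, Logic, Biology}; time slot 3 → {Econ}; time slot 4 → {Latin}. Every pair that conflicts lands in different time slots.

4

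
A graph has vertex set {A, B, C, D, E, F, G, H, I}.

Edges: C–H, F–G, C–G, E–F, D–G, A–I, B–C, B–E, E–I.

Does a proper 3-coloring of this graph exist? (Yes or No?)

Yes

The chromatic number is 3. The cycle B-C-G-F-E-B has odd length 5, so it cannot be 2-colored; at least 3 colors are needed.
One proper 3-coloring: A=1, B=3, C=2, D=2, E=1, F=2, G=1, H=1, I=2.
That is already a proper 3-coloring.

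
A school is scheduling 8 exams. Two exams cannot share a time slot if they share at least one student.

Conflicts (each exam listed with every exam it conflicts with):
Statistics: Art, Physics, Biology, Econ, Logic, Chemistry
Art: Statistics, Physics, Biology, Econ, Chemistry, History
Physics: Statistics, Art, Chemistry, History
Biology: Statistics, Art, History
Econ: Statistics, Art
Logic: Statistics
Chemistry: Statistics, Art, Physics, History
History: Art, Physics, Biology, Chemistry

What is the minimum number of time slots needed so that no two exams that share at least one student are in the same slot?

4

Statistics, Art, Physics, Chemistry are mutually in conflict, so at least 4 time slots are needed.
A valid assignment using 4 time slots: Statistics=2, Art=1, Physics=3, Biology=3, Econ=3, Logic=1, Chemistry=4, History=2. Every pair that conflicts lands in different time slots.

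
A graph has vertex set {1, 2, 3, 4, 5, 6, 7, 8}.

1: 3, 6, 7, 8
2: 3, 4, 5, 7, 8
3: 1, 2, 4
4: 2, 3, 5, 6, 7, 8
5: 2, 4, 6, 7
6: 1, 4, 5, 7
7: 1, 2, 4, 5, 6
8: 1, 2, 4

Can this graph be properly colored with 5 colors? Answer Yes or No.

Yes

The chromatic number is 4. 2, 4, 5, 7 are pairwise adjacent (a clique of size 4), so at least 4 colors are needed.
4 colors suffice: color red → {1, 4}; color blue → {3, 7, 8}; color green → {2, 6}; color yellow → {5}.
Since 5 ≥ 4, a proper 5-coloring certainly exists.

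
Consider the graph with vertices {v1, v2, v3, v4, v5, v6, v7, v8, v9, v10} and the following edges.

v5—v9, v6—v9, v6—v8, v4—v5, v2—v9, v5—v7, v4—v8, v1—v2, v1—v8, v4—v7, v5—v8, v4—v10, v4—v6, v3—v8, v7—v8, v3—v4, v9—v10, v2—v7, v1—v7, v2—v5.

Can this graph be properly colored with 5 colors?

The chromatic number is 4. v4, v5, v7, v8 are pairwise adjacent (a clique of size 4), so at least 4 colors are needed.
4 colors suffice: color 1 → {v2, v4}; color 2 → {v8, v9}; color 3 → {v1, v3, v5, v6, v10}; color 4 → {v7}.
Since 5 ≥ 4, a proper 5-coloring certainly exists.

Yes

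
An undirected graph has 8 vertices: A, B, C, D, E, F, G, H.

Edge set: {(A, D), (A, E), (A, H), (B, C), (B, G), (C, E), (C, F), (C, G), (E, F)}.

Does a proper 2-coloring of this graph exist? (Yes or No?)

C, E, F are pairwise adjacent, so at least 3 colors are needed.
So 2 colors are not enough.

No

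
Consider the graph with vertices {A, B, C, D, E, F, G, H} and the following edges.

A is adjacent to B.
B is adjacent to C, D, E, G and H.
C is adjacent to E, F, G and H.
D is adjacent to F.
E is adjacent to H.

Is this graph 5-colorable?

The chromatic number is 4. B, C, E, H are pairwise adjacent (a clique of size 4), so at least 4 colors are needed.
One proper 4-coloring: A=2, B=1, C=2, D=2, E=4, F=1, G=3, H=3.
Since 5 ≥ 4, a proper 5-coloring certainly exists.

Yes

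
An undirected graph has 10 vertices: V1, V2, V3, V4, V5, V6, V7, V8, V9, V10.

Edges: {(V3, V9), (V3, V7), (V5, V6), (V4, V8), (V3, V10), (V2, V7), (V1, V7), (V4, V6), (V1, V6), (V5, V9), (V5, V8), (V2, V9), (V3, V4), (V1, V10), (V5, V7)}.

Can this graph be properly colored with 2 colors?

No

The cycle V4-V3-V10-V1-V6-V4 has odd length 5, so it cannot be 2-colored; at least 3 colors are needed.
So 2 colors are not enough.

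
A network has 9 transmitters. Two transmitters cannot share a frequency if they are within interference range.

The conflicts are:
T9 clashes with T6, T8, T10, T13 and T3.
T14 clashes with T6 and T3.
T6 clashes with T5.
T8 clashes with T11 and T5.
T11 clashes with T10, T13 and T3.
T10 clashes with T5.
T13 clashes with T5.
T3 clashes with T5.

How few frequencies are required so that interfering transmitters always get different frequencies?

2

T11 and T3 conflict, so at least 2 frequencies are needed.
2 frequencies suffice: T9=1, T14=1, T6=2, T8=2, T11=1, T10=2, T13=2, T3=2, T5=1. No two conflicting transmitters share a frequency.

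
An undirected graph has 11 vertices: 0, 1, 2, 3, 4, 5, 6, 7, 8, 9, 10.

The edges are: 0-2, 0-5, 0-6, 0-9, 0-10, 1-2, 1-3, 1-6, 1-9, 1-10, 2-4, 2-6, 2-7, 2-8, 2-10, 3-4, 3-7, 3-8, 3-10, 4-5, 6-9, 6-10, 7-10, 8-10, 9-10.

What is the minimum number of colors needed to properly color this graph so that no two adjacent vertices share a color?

1, 6, 9, 10 are mutually adjacent (a clique of size 4), so at least 4 colors are needed.
4 colors suffice: color red → {4, 10}; color blue → {2, 3, 5, 9}; color green → {6, 7, 8}; color yellow → {0, 1}. Every edge joins two different colors.

4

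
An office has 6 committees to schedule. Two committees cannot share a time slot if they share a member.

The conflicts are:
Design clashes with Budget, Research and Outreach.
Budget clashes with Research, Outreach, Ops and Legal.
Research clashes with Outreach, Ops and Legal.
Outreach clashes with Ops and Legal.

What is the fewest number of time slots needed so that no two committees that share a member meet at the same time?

Design, Budget, Research, Outreach are mutually in conflict, so at least 4 time slots are needed.
A valid assignment using 4 time slots: Design=4, Budget=1, Research=3, Outreach=2, Ops=4, Legal=4. No two conflicting committees share a time slot.

4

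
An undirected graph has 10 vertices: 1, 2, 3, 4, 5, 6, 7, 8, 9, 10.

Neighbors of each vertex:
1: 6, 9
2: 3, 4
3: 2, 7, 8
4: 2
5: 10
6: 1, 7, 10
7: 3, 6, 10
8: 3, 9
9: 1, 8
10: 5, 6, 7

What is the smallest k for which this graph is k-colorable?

6, 7, 10 are pairwise adjacent, so at least 3 colors are needed.
One proper 3-coloring: 1=red, 2=red, 3=blue, 4=blue, 5=red, 6=blue, 7=red, 8=red, 9=blue, 10=green. Each edge has distinct colors on its endpoints.

3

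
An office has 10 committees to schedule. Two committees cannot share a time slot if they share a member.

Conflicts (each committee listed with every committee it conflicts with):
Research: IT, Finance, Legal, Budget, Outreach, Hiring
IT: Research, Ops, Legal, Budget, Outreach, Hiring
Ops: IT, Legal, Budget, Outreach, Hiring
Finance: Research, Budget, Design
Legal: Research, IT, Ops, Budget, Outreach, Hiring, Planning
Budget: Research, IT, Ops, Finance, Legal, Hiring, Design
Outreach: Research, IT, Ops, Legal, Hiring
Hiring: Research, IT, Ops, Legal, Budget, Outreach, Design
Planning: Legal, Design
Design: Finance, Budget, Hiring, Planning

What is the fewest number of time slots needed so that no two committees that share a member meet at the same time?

Research, IT, Legal, Outreach, Hiring pairwise conflict, so at least 5 time slots are needed.
Using 5 time slots: Research=4, IT=5, Ops=4, Finance=1, Legal=2, Budget=3, Outreach=3, Hiring=1, Planning=1, Design=2. Each listed conflict is separated.

5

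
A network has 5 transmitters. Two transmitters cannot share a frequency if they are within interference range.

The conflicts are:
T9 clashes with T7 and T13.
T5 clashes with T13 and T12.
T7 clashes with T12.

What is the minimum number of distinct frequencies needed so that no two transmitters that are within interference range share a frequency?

The cycle T9-T13-T5-T12-T7-T9 has odd length 5, so it cannot be 2-colored; at least 3 frequencies are needed.
3 frequencies suffice: frequency 1 → {T9, T5}; frequency 2 → {T7, T13}; frequency 3 → {T12}. Each listed conflict is separated.

3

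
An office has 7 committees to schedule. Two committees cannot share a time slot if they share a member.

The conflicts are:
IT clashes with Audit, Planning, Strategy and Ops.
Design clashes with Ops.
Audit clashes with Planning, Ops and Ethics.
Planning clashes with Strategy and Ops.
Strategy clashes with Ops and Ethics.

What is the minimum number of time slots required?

IT, Planning, Strategy, Ops pairwise conflict, so at least 4 time slots are needed.
A valid assignment using 4 time slots: IT=3, Design=2, Audit=2, Planning=4, Strategy=2, Ops=1, Ethics=1. Every pair that conflicts lands in different time slots.

4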